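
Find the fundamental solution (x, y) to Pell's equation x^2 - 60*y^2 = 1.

First expand sqrt(60) as a continued fraction. With x_i = (sqrt(60) + m_i)/d_i and (m_0, d_0) = (0, 1): a_0 = floor(sqrt(60)) = 7, since 7^2 = 49 <= 60 < 64 = 8^2.
Iterate m_{i+1} = d_i*a_i - m_i, d_{i+1} = (60 - m_{i+1}^2)/d_i, a_{i+1} = floor((a_0 + m_{i+1})/d_{i+1}):
  m_1 = 1*7 - 0 = 7, d_1 = (60 - 7^2)/1 = 11/1 = 11, a_1 = floor((7 + 7)/11) = 1.
  m_2 = 11*1 - 7 = 4, d_2 = (60 - 4^2)/11 = 44/11 = 4, a_2 = floor((7 + 4)/4) = 2.
  m_3 = 4*2 - 4 = 4, d_3 = (60 - 4^2)/4 = 44/4 = 11, a_3 = floor((7 + 4)/11) = 1.
  m_4 = 11*1 - 4 = 7, d_4 = (60 - 7^2)/11 = 11/11 = 1, a_4 = floor((7 + 7)/1) = 14.
  m_5 = 1*14 - 7 = 7, d_5 = (60 - 7^2)/1 = 11/1 = 11: (m_5, d_5) = (m_1, d_1) = (7, 11), so from here the quotients repeat a_1, ..., a_4; the period length is 4.
So sqrt(60) = [7; (1, 2, 1, 14)] with period length k = 4.
k is even, so the fundamental solution of x^2 - 60y^2 = 1 is (p_{k-1}, q_{k-1}) = (p_3, q_3); compute convergents through index 3.
Convergents (p_i = a_i*p_{i-1} + p_{i-2}, q_i = a_i*q_{i-1} + q_{i-2} with p_{-2}=0, p_{-1}=1, q_{-2}=1, q_{-1}=0):
  i=0: a_0=7, p_0 = 7*1 + 0 = 7, q_0 = 7*0 + 1 = 1.
  i=1: a_1=1, p_1 = 1*7 + 1 = 8, q_1 = 1*1 + 0 = 1.
  i=2: a_2=2, p_2 = 2*8 + 7 = 23, q_2 = 2*1 + 1 = 3.
  i=3: a_3=1, p_3 = 1*23 + 8 = 31, q_3 = 1*3 + 1 = 4.
Check: 31^2 - 60*4^2 = 961 - 960 = 1, so (x, y) = (31, 4) solves the equation, and by the theorem it is the least positive solution.

(x, y) = (31, 4)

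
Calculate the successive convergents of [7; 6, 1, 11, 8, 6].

Using the convergent recurrence p_i = a_i*p_{i-1} + p_{i-2}, q_i = a_i*q_{i-1} + q_{i-2} with p_{-2}=0, p_{-1}=1, q_{-2}=1, q_{-1}=0:
  i=0: a_0=7, p_0 = 7*1 + 0 = 7, q_0 = 7*0 + 1 = 1.
  i=1: a_1=6, p_1 = 6*7 + 1 = 43, q_1 = 6*1 + 0 = 6.
  i=2: a_2=1, p_2 = 1*43 + 7 = 50, q_2 = 1*6 + 1 = 7.
  i=3: a_3=11, p_3 = 11*50 + 43 = 593, q_3 = 11*7 + 6 = 83.
  i=4: a_4=8, p_4 = 8*593 + 50 = 4794, q_4 = 8*83 + 7 = 671.
  i=5: a_5=6, p_5 = 6*4794 + 593 = 29357, q_5 = 6*671 + 83 = 4109.

7/1, 43/6, 50/7, 593/83, 4794/671, 29357/4109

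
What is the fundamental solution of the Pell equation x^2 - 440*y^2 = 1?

First expand sqrt(440) as a continued fraction. With x_i = (sqrt(440) + m_i)/d_i and (m_0, d_0) = (0, 1): a_0 = floor(sqrt(440)) = 20, since 20^2 = 400 <= 440 < 441 = 21^2.
Iterate m_{i+1} = d_i*a_i - m_i, d_{i+1} = (440 - m_{i+1}^2)/d_i, a_{i+1} = floor((a_0 + m_{i+1})/d_{i+1}):
  m_1 = 1*20 - 0 = 20, d_1 = (440 - 20^2)/1 = 40/1 = 40, a_1 = floor((20 + 20)/40) = 1.
  m_2 = 40*1 - 20 = 20, d_2 = (440 - 20^2)/40 = 40/40 = 1, a_2 = floor((20 + 20)/1) = 40.
  m_3 = 1*40 - 20 = 20, d_3 = (440 - 20^2)/1 = 40/1 = 40: (m_3, d_3) = (m_1, d_1) = (20, 40), so from here the quotients repeat a_1, a_2; the period length is 2.
So sqrt(440) = [20; (1, 40)] with period length k = 2.
k is even, so the fundamental solution of x^2 - 440y^2 = 1 is (p_{k-1}, q_{k-1}) = (p_1, q_1); compute convergents through index 1.
Convergents (p_i = a_i*p_{i-1} + p_{i-2}, q_i = a_i*q_{i-1} + q_{i-2} with p_{-2}=0, p_{-1}=1, q_{-2}=1, q_{-1}=0):
  i=0: a_0=20, p_0 = 20*1 + 0 = 20, q_0 = 20*0 + 1 = 1.
  i=1: a_1=1, p_1 = 1*20 + 1 = 21, q_1 = 1*1 + 0 = 1.
Check: 21^2 - 440*1^2 = 441 - 440 = 1, so (x, y) = (21, 1) solves the equation, and by the theorem it is the least positive solution.

(x, y) = (21, 1)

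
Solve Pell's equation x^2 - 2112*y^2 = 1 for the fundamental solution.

(x, y) = (1057, 23)

First expand sqrt(2112) as a continued fraction. With x_i = (sqrt(2112) + m_i)/d_i and (m_0, d_0) = (0, 1): a_0 = floor(sqrt(2112)) = 45, since 45^2 = 2025 <= 2112 < 2116 = 46^2.
Iterate m_{i+1} = d_i*a_i - m_i, d_{i+1} = (2112 - m_{i+1}^2)/d_i, a_{i+1} = floor((a_0 + m_{i+1})/d_{i+1}):
  m_1 = 1*45 - 0 = 45, d_1 = (2112 - 45^2)/1 = 87/1 = 87, a_1 = floor((45 + 45)/87) = 1.
  m_2 = 87*1 - 45 = 42, d_2 = (2112 - 42^2)/87 = 348/87 = 4, a_2 = floor((45 + 42)/4) = 21.
  m_3 = 4*21 - 42 = 42, d_3 = (2112 - 42^2)/4 = 348/4 = 87, a_3 = floor((45 + 42)/87) = 1.
  m_4 = 87*1 - 42 = 45, d_4 = (2112 - 45^2)/87 = 87/87 = 1, a_4 = floor((45 + 45)/1) = 90.
  m_5 = 1*90 - 45 = 45, d_5 = (2112 - 45^2)/1 = 87/1 = 87: (m_5, d_5) = (m_1, d_1) = (45, 87), so from here the quotients repeat a_1, ..., a_4; the period length is 4.
So sqrt(2112) = [45; (1, 21, 1, 90)] with period length k = 4.
k is even, so the fundamental solution of x^2 - 2112y^2 = 1 is (p_{k-1}, q_{k-1}) = (p_3, q_3); compute convergents through index 3.
Convergents (p_i = a_i*p_{i-1} + p_{i-2}, q_i = a_i*q_{i-1} + q_{i-2} with p_{-2}=0, p_{-1}=1, q_{-2}=1, q_{-1}=0):
  i=0: a_0=45, p_0 = 45*1 + 0 = 45, q_0 = 45*0 + 1 = 1.
  i=1: a_1=1, p_1 = 1*45 + 1 = 46, q_1 = 1*1 + 0 = 1.
  i=2: a_2=21, p_2 = 21*46 + 45 = 1011, q_2 = 21*1 + 1 = 22.
  i=3: a_3=1, p_3 = 1*1011 + 46 = 1057, q_3 = 1*22 + 1 = 23.
Check: 1057^2 - 2112*23^2 = 1117249 - 1117248 = 1, so (x, y) = (1057, 23) solves the equation, and by the theorem it is the least positive solution.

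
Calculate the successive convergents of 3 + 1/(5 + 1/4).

3/1, 16/5, 67/21

Using the convergent recurrence p_i = a_i*p_{i-1} + p_{i-2}, q_i = a_i*q_{i-1} + q_{i-2} with p_{-2}=0, p_{-1}=1, q_{-2}=1, q_{-1}=0:
  i=0: a_0=3, p_0 = 3*1 + 0 = 3, q_0 = 3*0 + 1 = 1.
  i=1: a_1=5, p_1 = 5*3 + 1 = 16, q_1 = 5*1 + 0 = 5.
  i=2: a_2=4, p_2 = 4*16 + 3 = 67, q_2 = 4*5 + 1 = 21.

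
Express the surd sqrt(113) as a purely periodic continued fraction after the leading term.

[10; (1, 1, 1, 2, 2, 1, 1, 1, 20)]

Write x_i = (sqrt(113) + m_i)/d_i with (m_0, d_0) = (0, 1). a_0 = floor(sqrt(113)) = 10, since 10^2 = 100 <= 113 < 121 = 11^2.
Iterate m_{i+1} = d_i*a_i - m_i, d_{i+1} = (113 - m_{i+1}^2)/d_i, a_{i+1} = floor((a_0 + m_{i+1})/d_{i+1}):
  m_1 = 1*10 - 0 = 10, d_1 = (113 - 10^2)/1 = 13/1 = 13, a_1 = floor((10 + 10)/13) = 1.
  m_2 = 13*1 - 10 = 3, d_2 = (113 - 3^2)/13 = 104/13 = 8, a_2 = floor((10 + 3)/8) = 1.
  m_3 = 8*1 - 3 = 5, d_3 = (113 - 5^2)/8 = 88/8 = 11, a_3 = floor((10 + 5)/11) = 1.
  m_4 = 11*1 - 5 = 6, d_4 = (113 - 6^2)/11 = 77/11 = 7, a_4 = floor((10 + 6)/7) = 2.
  m_5 = 7*2 - 6 = 8, d_5 = (113 - 8^2)/7 = 49/7 = 7, a_5 = floor((10 + 8)/7) = 2.
  m_6 = 7*2 - 8 = 6, d_6 = (113 - 6^2)/7 = 77/7 = 11, a_6 = floor((10 + 6)/11) = 1.
  m_7 = 11*1 - 6 = 5, d_7 = (113 - 5^2)/11 = 88/11 = 8, a_7 = floor((10 + 5)/8) = 1.
  m_8 = 8*1 - 5 = 3, d_8 = (113 - 3^2)/8 = 104/8 = 13, a_8 = floor((10 + 3)/13) = 1.
  m_9 = 13*1 - 3 = 10, d_9 = (113 - 10^2)/13 = 13/13 = 1, a_9 = floor((10 + 10)/1) = 20.
  m_10 = 1*20 - 10 = 10, d_10 = (113 - 10^2)/1 = 13/1 = 13: (m_10, d_10) = (m_1, d_1) = (10, 13), so from here the quotients repeat a_1, ..., a_9; the period length is 9.
Hence the expansion of sqrt(113) is a_0 = 10 followed by the repeating block 1, 1, 1, 2, 2, 1, 1, 1, 20 (period 9).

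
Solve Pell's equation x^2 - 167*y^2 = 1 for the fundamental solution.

First expand sqrt(167) as a continued fraction. With x_i = (sqrt(167) + m_i)/d_i and (m_0, d_0) = (0, 1): a_0 = floor(sqrt(167)) = 12, since 12^2 = 144 <= 167 < 169 = 13^2.
Iterate m_{i+1} = d_i*a_i - m_i, d_{i+1} = (167 - m_{i+1}^2)/d_i, a_{i+1} = floor((a_0 + m_{i+1})/d_{i+1}):
  m_1 = 1*12 - 0 = 12, d_1 = (167 - 12^2)/1 = 23/1 = 23, a_1 = floor((12 + 12)/23) = 1.
  m_2 = 23*1 - 12 = 11, d_2 = (167 - 11^2)/23 = 46/23 = 2, a_2 = floor((12 + 11)/2) = 11.
  m_3 = 2*11 - 11 = 11, d_3 = (167 - 11^2)/2 = 46/2 = 23, a_3 = floor((12 + 11)/23) = 1.
  m_4 = 23*1 - 11 = 12, d_4 = (167 - 12^2)/23 = 23/23 = 1, a_4 = floor((12 + 12)/1) = 24.
  m_5 = 1*24 - 12 = 12, d_5 = (167 - 12^2)/1 = 23/1 = 23: (m_5, d_5) = (m_1, d_1) = (12, 23), so from here the quotients repeat a_1, ..., a_4; the period length is 4.
So sqrt(167) = [12; (1, 11, 1, 24)] with period length k = 4.
k is even, so the fundamental solution of x^2 - 167y^2 = 1 is (p_{k-1}, q_{k-1}) = (p_3, q_3); compute convergents through index 3.
Convergents (p_i = a_i*p_{i-1} + p_{i-2}, q_i = a_i*q_{i-1} + q_{i-2} with p_{-2}=0, p_{-1}=1, q_{-2}=1, q_{-1}=0):
  i=0: a_0=12, p_0 = 12*1 + 0 = 12, q_0 = 12*0 + 1 = 1.
  i=1: a_1=1, p_1 = 1*12 + 1 = 13, q_1 = 1*1 + 0 = 1.
  i=2: a_2=11, p_2 = 11*13 + 12 = 155, q_2 = 11*1 + 1 = 12.
  i=3: a_3=1, p_3 = 1*155 + 13 = 168, q_3 = 1*12 + 1 = 13.
Check: 168^2 - 167*13^2 = 28224 - 28223 = 1, so (x, y) = (168, 13) solves the equation, and by the theorem it is the least positive solution.

(x, y) = (168, 13)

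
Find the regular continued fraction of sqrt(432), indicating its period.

[20; (1, 3, 1, 1, 1, 3, 1, 40)]

Write x_i = (sqrt(432) + m_i)/d_i with (m_0, d_0) = (0, 1). a_0 = floor(sqrt(432)) = 20, since 20^2 = 400 <= 432 < 441 = 21^2.
Iterate m_{i+1} = d_i*a_i - m_i, d_{i+1} = (432 - m_{i+1}^2)/d_i, a_{i+1} = floor((a_0 + m_{i+1})/d_{i+1}):
  m_1 = 1*20 - 0 = 20, d_1 = (432 - 20^2)/1 = 32/1 = 32, a_1 = floor((20 + 20)/32) = 1.
  m_2 = 32*1 - 20 = 12, d_2 = (432 - 12^2)/32 = 288/32 = 9, a_2 = floor((20 + 12)/9) = 3.
  m_3 = 9*3 - 12 = 15, d_3 = (432 - 15^2)/9 = 207/9 = 23, a_3 = floor((20 + 15)/23) = 1.
  m_4 = 23*1 - 15 = 8, d_4 = (432 - 8^2)/23 = 368/23 = 16, a_4 = floor((20 + 8)/16) = 1.
  m_5 = 16*1 - 8 = 8, d_5 = (432 - 8^2)/16 = 368/16 = 23, a_5 = floor((20 + 8)/23) = 1.
  m_6 = 23*1 - 8 = 15, d_6 = (432 - 15^2)/23 = 207/23 = 9, a_6 = floor((20 + 15)/9) = 3.
  m_7 = 9*3 - 15 = 12, d_7 = (432 - 12^2)/9 = 288/9 = 32, a_7 = floor((20 + 12)/32) = 1.
  m_8 = 32*1 - 12 = 20, d_8 = (432 - 20^2)/32 = 32/32 = 1, a_8 = floor((20 + 20)/1) = 40.
  m_9 = 1*40 - 20 = 20, d_9 = (432 - 20^2)/1 = 32/1 = 32: (m_9, d_9) = (m_1, d_1) = (20, 32), so from here the quotients repeat a_1, ..., a_8; the period length is 8.
Hence the expansion of sqrt(432) is a_0 = 20 followed by the repeating block 1, 3, 1, 1, 1, 3, 1, 40 (period 8).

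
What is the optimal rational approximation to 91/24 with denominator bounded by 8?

19/5

Expand x = 91/24 as a continued fraction with the Euclidean algorithm:
  91 = 3*24 + 19, so a_0 = 3.
  24 = 1*19 + 5, so a_1 = 1.
  19 = 3*5 + 4, so a_2 = 3.
  5 = 1*4 + 1, so a_3 = 1.
  4 = 4*1 + 0, so a_4 = 4.
so x = [3; 1, 3, 1, 4].
Convergents (p_i = a_i*p_{i-1} + p_{i-2}, q_i = a_i*q_{i-1} + q_{i-2} with p_{-2}=0, p_{-1}=1, q_{-2}=1, q_{-1}=0), until the denominator exceeds 8:
  i=0: a_0=3, p_0 = 3*1 + 0 = 3, q_0 = 3*0 + 1 = 1.
  i=1: a_1=1, p_1 = 1*3 + 1 = 4, q_1 = 1*1 + 0 = 1.
  i=2: a_2=3, p_2 = 3*4 + 3 = 15, q_2 = 3*1 + 1 = 4.
  i=3: a_3=1, p_3 = 1*15 + 4 = 19, q_3 = 1*4 + 1 = 5.
  i=4: a_4=4, p_4 = 4*19 + 15 = 91, q_4 = 4*5 + 4 = 24.
q_4 = 24 > 8, so the last convergent with denominator <= 8 is p_3/q_3 = 19/5.
The closest fraction with denominator <= 8 is either p_3/q_3 or the intermediate fraction (k*p_3 + p_2)/(k*q_3 + q_2) with the largest k >= 1 whose denominator stays <= 8; these approach x as k grows, and every other convergent or intermediate fraction in range is farther away.
Largest k: floor((8 - q_2)/q_3) = floor((8 - 4)/5) = 0.
Since k = 0, no intermediate fraction beyond p_3/q_3 has denominator <= 8, so the convergent 19/5 is the closest (its error is |91*5 - 19*24|/(24*5) = 1/120).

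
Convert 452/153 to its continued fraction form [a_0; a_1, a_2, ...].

Run the Euclidean algorithm on 452 and 153; the successive quotients are the partial quotients a_0, a_1, ... (each step inverts the fractional part left over by the previous one):
  452 = 2*153 + 146, so a_0 = 2.
  153 = 1*146 + 7, so a_1 = 1.
  146 = 20*7 + 6, so a_2 = 20.
  7 = 1*6 + 1, so a_3 = 1.
  6 = 6*1 + 0, so a_4 = 6.
The remainder reaches 0 after 5 divisions, so the expansion has 5 partial quotients, read off in order.

[2; 1, 20, 1, 6]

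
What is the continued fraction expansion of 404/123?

[3; 3, 1, 1, 17]

Run the Euclidean algorithm on 404 and 123; the successive quotients are the partial quotients a_0, a_1, ... (each step inverts the fractional part left over by the previous one):
  404 = 3*123 + 35, so a_0 = 3.
  123 = 3*35 + 18, so a_1 = 3.
  35 = 1*18 + 17, so a_2 = 1.
  18 = 1*17 + 1, so a_3 = 1.
  17 = 17*1 + 0, so a_4 = 17.
The remainder reaches 0 after 5 divisions, so the expansion has 5 partial quotients, read off in order.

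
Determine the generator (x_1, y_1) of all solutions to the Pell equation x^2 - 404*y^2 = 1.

First expand sqrt(404) as a continued fraction. With x_i = (sqrt(404) + m_i)/d_i and (m_0, d_0) = (0, 1): a_0 = floor(sqrt(404)) = 20, since 20^2 = 400 <= 404 < 441 = 21^2.
Iterate m_{i+1} = d_i*a_i - m_i, d_{i+1} = (404 - m_{i+1}^2)/d_i, a_{i+1} = floor((a_0 + m_{i+1})/d_{i+1}):
  m_1 = 1*20 - 0 = 20, d_1 = (404 - 20^2)/1 = 4/1 = 4, a_1 = floor((20 + 20)/4) = 10.
  m_2 = 4*10 - 20 = 20, d_2 = (404 - 20^2)/4 = 4/4 = 1, a_2 = floor((20 + 20)/1) = 40.
  m_3 = 1*40 - 20 = 20, d_3 = (404 - 20^2)/1 = 4/1 = 4: (m_3, d_3) = (m_1, d_1) = (20, 4), so from here the quotients repeat a_1, a_2; the period length is 2.
So sqrt(404) = [20; (10, 40)] with period length k = 2.
k is even, so the fundamental solution of x^2 - 404y^2 = 1 is (p_{k-1}, q_{k-1}) = (p_1, q_1); compute convergents through index 1.
Convergents (p_i = a_i*p_{i-1} + p_{i-2}, q_i = a_i*q_{i-1} + q_{i-2} with p_{-2}=0, p_{-1}=1, q_{-2}=1, q_{-1}=0):
  i=0: a_0=20, p_0 = 20*1 + 0 = 20, q_0 = 20*0 + 1 = 1.
  i=1: a_1=10, p_1 = 10*20 + 1 = 201, q_1 = 10*1 + 0 = 10.
Check: 201^2 - 404*10^2 = 40401 - 40400 = 1, so (x, y) = (201, 10) solves the equation, and by the theorem it is the least positive solution.

(x, y) = (201, 10)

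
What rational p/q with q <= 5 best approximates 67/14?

24/5

Expand x = 67/14 as a continued fraction with the Euclidean algorithm:
  67 = 4*14 + 11, so a_0 = 4.
  14 = 1*11 + 3, so a_1 = 1.
  11 = 3*3 + 2, so a_2 = 3.
  3 = 1*2 + 1, so a_3 = 1.
  2 = 2*1 + 0, so a_4 = 2.
so x = [4; 1, 3, 1, 2].
Convergents (p_i = a_i*p_{i-1} + p_{i-2}, q_i = a_i*q_{i-1} + q_{i-2} with p_{-2}=0, p_{-1}=1, q_{-2}=1, q_{-1}=0), until the denominator exceeds 5:
  i=0: a_0=4, p_0 = 4*1 + 0 = 4, q_0 = 4*0 + 1 = 1.
  i=1: a_1=1, p_1 = 1*4 + 1 = 5, q_1 = 1*1 + 0 = 1.
  i=2: a_2=3, p_2 = 3*5 + 4 = 19, q_2 = 3*1 + 1 = 4.
  i=3: a_3=1, p_3 = 1*19 + 5 = 24, q_3 = 1*4 + 1 = 5.
  i=4: a_4=2, p_4 = 2*24 + 19 = 67, q_4 = 2*5 + 4 = 14.
q_4 = 14 > 5, so the last convergent with denominator <= 5 is p_3/q_3 = 24/5.
The closest fraction with denominator <= 5 is either p_3/q_3 or the intermediate fraction (k*p_3 + p_2)/(k*q_3 + q_2) with the largest k >= 1 whose denominator stays <= 5; these approach x as k grows, and every other convergent or intermediate fraction in range is farther away.
Largest k: floor((5 - q_2)/q_3) = floor((5 - 4)/5) = 0.
Since k = 0, no intermediate fraction beyond p_3/q_3 has denominator <= 5, so the convergent 24/5 is the closest (its error is |67*5 - 24*14|/(14*5) = 1/70).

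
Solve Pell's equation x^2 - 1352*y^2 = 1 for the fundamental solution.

(x, y) = (114243, 3107)

First expand sqrt(1352) as a continued fraction. With x_i = (sqrt(1352) + m_i)/d_i and (m_0, d_0) = (0, 1): a_0 = floor(sqrt(1352)) = 36, since 36^2 = 1296 <= 1352 < 1369 = 37^2.
Iterate m_{i+1} = d_i*a_i - m_i, d_{i+1} = (1352 - m_{i+1}^2)/d_i, a_{i+1} = floor((a_0 + m_{i+1})/d_{i+1}):
  m_1 = 1*36 - 0 = 36, d_1 = (1352 - 36^2)/1 = 56/1 = 56, a_1 = floor((36 + 36)/56) = 1.
  m_2 = 56*1 - 36 = 20, d_2 = (1352 - 20^2)/56 = 952/56 = 17, a_2 = floor((36 + 20)/17) = 3.
  m_3 = 17*3 - 20 = 31, d_3 = (1352 - 31^2)/17 = 391/17 = 23, a_3 = floor((36 + 31)/23) = 2.
  m_4 = 23*2 - 31 = 15, d_4 = (1352 - 15^2)/23 = 1127/23 = 49, a_4 = floor((36 + 15)/49) = 1.
  m_5 = 49*1 - 15 = 34, d_5 = (1352 - 34^2)/49 = 196/49 = 4, a_5 = floor((36 + 34)/4) = 17.
  m_6 = 4*17 - 34 = 34, d_6 = (1352 - 34^2)/4 = 196/4 = 49, a_6 = floor((36 + 34)/49) = 1.
  m_7 = 49*1 - 34 = 15, d_7 = (1352 - 15^2)/49 = 1127/49 = 23, a_7 = floor((36 + 15)/23) = 2.
  m_8 = 23*2 - 15 = 31, d_8 = (1352 - 31^2)/23 = 391/23 = 17, a_8 = floor((36 + 31)/17) = 3.
  m_9 = 17*3 - 31 = 20, d_9 = (1352 - 20^2)/17 = 952/17 = 56, a_9 = floor((36 + 20)/56) = 1.
  m_10 = 56*1 - 20 = 36, d_10 = (1352 - 36^2)/56 = 56/56 = 1, a_10 = floor((36 + 36)/1) = 72.
  m_11 = 1*72 - 36 = 36, d_11 = (1352 - 36^2)/1 = 56/1 = 56: (m_11, d_11) = (m_1, d_1) = (36, 56), so from here the quotients repeat a_1, ..., a_10; the period length is 10.
So sqrt(1352) = [36; (1, 3, 2, 1, 17, 1, 2, 3, 1, 72)] with period length k = 10.
k is even, so the fundamental solution of x^2 - 1352y^2 = 1 is (p_{k-1}, q_{k-1}) = (p_9, q_9); compute convergents through index 9.
Convergents (p_i = a_i*p_{i-1} + p_{i-2}, q_i = a_i*q_{i-1} + q_{i-2} with p_{-2}=0, p_{-1}=1, q_{-2}=1, q_{-1}=0):
  i=0: a_0=36, p_0 = 36*1 + 0 = 36, q_0 = 36*0 + 1 = 1.
  i=1: a_1=1, p_1 = 1*36 + 1 = 37, q_1 = 1*1 + 0 = 1.
  i=2: a_2=3, p_2 = 3*37 + 36 = 147, q_2 = 3*1 + 1 = 4.
  i=3: a_3=2, p_3 = 2*147 + 37 = 331, q_3 = 2*4 + 1 = 9.
  i=4: a_4=1, p_4 = 1*331 + 147 = 478, q_4 = 1*9 + 4 = 13.
  i=5: a_5=17, p_5 = 17*478 + 331 = 8457, q_5 = 17*13 + 9 = 230.
  i=6: a_6=1, p_6 = 1*8457 + 478 = 8935, q_6 = 1*230 + 13 = 243.
  i=7: a_7=2, p_7 = 2*8935 + 8457 = 26327, q_7 = 2*243 + 230 = 716.
  i=8: a_8=3, p_8 = 3*26327 + 8935 = 87916, q_8 = 3*716 + 243 = 2391.
  i=9: a_9=1, p_9 = 1*87916 + 26327 = 114243, q_9 = 1*2391 + 716 = 3107.
Check: 114243^2 - 1352*3107^2 = 13051463049 - 13051463048 = 1, so (x, y) = (114243, 3107) solves the equation, and by the theorem it is the least positive solution.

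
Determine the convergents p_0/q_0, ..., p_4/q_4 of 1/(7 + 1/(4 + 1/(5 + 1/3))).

0/1, 1/7, 4/29, 21/152, 67/485

Using the convergent recurrence p_i = a_i*p_{i-1} + p_{i-2}, q_i = a_i*q_{i-1} + q_{i-2} with p_{-2}=0, p_{-1}=1, q_{-2}=1, q_{-1}=0:
  i=0: a_0=0, p_0 = 0*1 + 0 = 0, q_0 = 0*0 + 1 = 1.
  i=1: a_1=7, p_1 = 7*0 + 1 = 1, q_1 = 7*1 + 0 = 7.
  i=2: a_2=4, p_2 = 4*1 + 0 = 4, q_2 = 4*7 + 1 = 29.
  i=3: a_3=5, p_3 = 5*4 + 1 = 21, q_3 = 5*29 + 7 = 152.
  i=4: a_4=3, p_4 = 3*21 + 4 = 67, q_4 = 3*152 + 29 = 485.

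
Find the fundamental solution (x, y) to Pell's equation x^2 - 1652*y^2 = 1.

First expand sqrt(1652) as a continued fraction. With x_i = (sqrt(1652) + m_i)/d_i and (m_0, d_0) = (0, 1): a_0 = floor(sqrt(1652)) = 40, since 40^2 = 1600 <= 1652 < 1681 = 41^2.
Iterate m_{i+1} = d_i*a_i - m_i, d_{i+1} = (1652 - m_{i+1}^2)/d_i, a_{i+1} = floor((a_0 + m_{i+1})/d_{i+1}):
  m_1 = 1*40 - 0 = 40, d_1 = (1652 - 40^2)/1 = 52/1 = 52, a_1 = floor((40 + 40)/52) = 1.
  m_2 = 52*1 - 40 = 12, d_2 = (1652 - 12^2)/52 = 1508/52 = 29, a_2 = floor((40 + 12)/29) = 1.
  m_3 = 29*1 - 12 = 17, d_3 = (1652 - 17^2)/29 = 1363/29 = 47, a_3 = floor((40 + 17)/47) = 1.
  m_4 = 47*1 - 17 = 30, d_4 = (1652 - 30^2)/47 = 752/47 = 16, a_4 = floor((40 + 30)/16) = 4.
  m_5 = 16*4 - 30 = 34, d_5 = (1652 - 34^2)/16 = 496/16 = 31, a_5 = floor((40 + 34)/31) = 2.
  m_6 = 31*2 - 34 = 28, d_6 = (1652 - 28^2)/31 = 868/31 = 28, a_6 = floor((40 + 28)/28) = 2.
  m_7 = 28*2 - 28 = 28, d_7 = (1652 - 28^2)/28 = 868/28 = 31, a_7 = floor((40 + 28)/31) = 2.
  m_8 = 31*2 - 28 = 34, d_8 = (1652 - 34^2)/31 = 496/31 = 16, a_8 = floor((40 + 34)/16) = 4.
  m_9 = 16*4 - 34 = 30, d_9 = (1652 - 30^2)/16 = 752/16 = 47, a_9 = floor((40 + 30)/47) = 1.
  m_10 = 47*1 - 30 = 17, d_10 = (1652 - 17^2)/47 = 1363/47 = 29, a_10 = floor((40 + 17)/29) = 1.
  m_11 = 29*1 - 17 = 12, d_11 = (1652 - 12^2)/29 = 1508/29 = 52, a_11 = floor((40 + 12)/52) = 1.
  m_12 = 52*1 - 12 = 40, d_12 = (1652 - 40^2)/52 = 52/52 = 1, a_12 = floor((40 + 40)/1) = 80.
  m_13 = 1*80 - 40 = 40, d_13 = (1652 - 40^2)/1 = 52/1 = 52: (m_13, d_13) = (m_1, d_1) = (40, 52), so from here the quotients repeat a_1, ..., a_12; the period length is 12.
So sqrt(1652) = [40; (1, 1, 1, 4, 2, 2, 2, 4, 1, 1, 1, 80)] with period length k = 12.
k is even, so the fundamental solution of x^2 - 1652y^2 = 1 is (p_{k-1}, q_{k-1}) = (p_11, q_11); compute convergents through index 11.
Convergents (p_i = a_i*p_{i-1} + p_{i-2}, q_i = a_i*q_{i-1} + q_{i-2} with p_{-2}=0, p_{-1}=1, q_{-2}=1, q_{-1}=0):
  i=0: a_0=40, p_0 = 40*1 + 0 = 40, q_0 = 40*0 + 1 = 1.
  i=1: a_1=1, p_1 = 1*40 + 1 = 41, q_1 = 1*1 + 0 = 1.
  i=2: a_2=1, p_2 = 1*41 + 40 = 81, q_2 = 1*1 + 1 = 2.
  i=3: a_3=1, p_3 = 1*81 + 41 = 122, q_3 = 1*2 + 1 = 3.
  i=4: a_4=4, p_4 = 4*122 + 81 = 569, q_4 = 4*3 + 2 = 14.
  i=5: a_5=2, p_5 = 2*569 + 122 = 1260, q_5 = 2*14 + 3 = 31.
  i=6: a_6=2, p_6 = 2*1260 + 569 = 3089, q_6 = 2*31 + 14 = 76.
  i=7: a_7=2, p_7 = 2*3089 + 1260 = 7438, q_7 = 2*76 + 31 = 183.
  i=8: a_8=4, p_8 = 4*7438 + 3089 = 32841, q_8 = 4*183 + 76 = 808.
  i=9: a_9=1, p_9 = 1*32841 + 7438 = 40279, q_9 = 1*808 + 183 = 991.
  i=10: a_10=1, p_10 = 1*40279 + 32841 = 73120, q_10 = 1*991 + 808 = 1799.
  i=11: a_11=1, p_11 = 1*73120 + 40279 = 113399, q_11 = 1*1799 + 991 = 2790.
Check: 113399^2 - 1652*2790^2 = 12859333201 - 12859333200 = 1, so (x, y) = (113399, 2790) solves the equation, and by the theorem it is the least positive solution.

(x, y) = (113399, 2790)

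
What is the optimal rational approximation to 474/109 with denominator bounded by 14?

Expand x = 474/109 as a continued fraction with the Euclidean algorithm:
  474 = 4*109 + 38, so a_0 = 4.
  109 = 2*38 + 33, so a_1 = 2.
  38 = 1*33 + 5, so a_2 = 1.
  33 = 6*5 + 3, so a_3 = 6.
  5 = 1*3 + 2, so a_4 = 1.
  3 = 1*2 + 1, so a_5 = 1.
  2 = 2*1 + 0, so a_6 = 2.
so x = [4; 2, 1, 6, 1, 1, 2].
Convergents (p_i = a_i*p_{i-1} + p_{i-2}, q_i = a_i*q_{i-1} + q_{i-2} with p_{-2}=0, p_{-1}=1, q_{-2}=1, q_{-1}=0), until the denominator exceeds 14:
  i=0: a_0=4, p_0 = 4*1 + 0 = 4, q_0 = 4*0 + 1 = 1.
  i=1: a_1=2, p_1 = 2*4 + 1 = 9, q_1 = 2*1 + 0 = 2.
  i=2: a_2=1, p_2 = 1*9 + 4 = 13, q_2 = 1*2 + 1 = 3.
  i=3: a_3=6, p_3 = 6*13 + 9 = 87, q_3 = 6*3 + 2 = 20.
q_3 = 20 > 14, so the last convergent with denominator <= 14 is p_2/q_2 = 13/3.
The closest fraction with denominator <= 14 is either p_2/q_2 or the intermediate fraction (k*p_2 + p_1)/(k*q_2 + q_1) with the largest k >= 1 whose denominator stays <= 14; these approach x as k grows, and every other convergent or intermediate fraction in range is farther away.
Largest k: floor((14 - q_1)/q_2) = floor((14 - 2)/3) = 4.
That gives (4*13 + 9)/(4*3 + 2) = 61/14.
Compare the errors: |x - 13/3| = |474*3 - 13*109|/(109*3) = 5/327, and |x - 61/14| = |474*14 - 61*109|/(109*14) = 13/1526.
Cross-multiplying, 13*327 = 4251 < 7630 = 5*1526, so 13/1526 is smaller: the intermediate fraction 61/14 is closer to x than 13/3.

61/14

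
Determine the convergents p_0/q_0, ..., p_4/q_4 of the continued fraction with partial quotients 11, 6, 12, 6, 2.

Using the convergent recurrence p_i = a_i*p_{i-1} + p_{i-2}, q_i = a_i*q_{i-1} + q_{i-2} with p_{-2}=0, p_{-1}=1, q_{-2}=1, q_{-1}=0:
  i=0: a_0=11, p_0 = 11*1 + 0 = 11, q_0 = 11*0 + 1 = 1.
  i=1: a_1=6, p_1 = 6*11 + 1 = 67, q_1 = 6*1 + 0 = 6.
  i=2: a_2=12, p_2 = 12*67 + 11 = 815, q_2 = 12*6 + 1 = 73.
  i=3: a_3=6, p_3 = 6*815 + 67 = 4957, q_3 = 6*73 + 6 = 444.
  i=4: a_4=2, p_4 = 2*4957 + 815 = 10729, q_4 = 2*444 + 73 = 961.

11/1, 67/6, 815/73, 4957/444, 10729/961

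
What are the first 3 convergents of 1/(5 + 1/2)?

Using the convergent recurrence p_i = a_i*p_{i-1} + p_{i-2}, q_i = a_i*q_{i-1} + q_{i-2} with p_{-2}=0, p_{-1}=1, q_{-2}=1, q_{-1}=0:
  i=0: a_0=0, p_0 = 0*1 + 0 = 0, q_0 = 0*0 + 1 = 1.
  i=1: a_1=5, p_1 = 5*0 + 1 = 1, q_1 = 5*1 + 0 = 5.
  i=2: a_2=2, p_2 = 2*1 + 0 = 2, q_2 = 2*5 + 1 = 11.

0/1, 1/5, 2/11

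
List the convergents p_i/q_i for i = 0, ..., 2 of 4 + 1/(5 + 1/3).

Using the convergent recurrence p_i = a_i*p_{i-1} + p_{i-2}, q_i = a_i*q_{i-1} + q_{i-2} with p_{-2}=0, p_{-1}=1, q_{-2}=1, q_{-1}=0:
  i=0: a_0=4, p_0 = 4*1 + 0 = 4, q_0 = 4*0 + 1 = 1.
  i=1: a_1=5, p_1 = 5*4 + 1 = 21, q_1 = 5*1 + 0 = 5.
  i=2: a_2=3, p_2 = 3*21 + 4 = 67, q_2 = 3*5 + 1 = 16.

4/1, 21/5, 67/16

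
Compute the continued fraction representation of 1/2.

[0; 2]

Run the Euclidean algorithm on 1 and 2; the successive quotients are the partial quotients a_0, a_1, ... (each step inverts the fractional part left over by the previous one):
  1 = 0*2 + 1, so a_0 = 0.
  2 = 2*1 + 0, so a_1 = 2.
The remainder reaches 0 after 2 divisions, so the expansion has 2 partial quotients, read off in order.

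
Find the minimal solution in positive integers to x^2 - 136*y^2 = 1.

(x, y) = (35, 3)

First expand sqrt(136) as a continued fraction. With x_i = (sqrt(136) + m_i)/d_i and (m_0, d_0) = (0, 1): a_0 = floor(sqrt(136)) = 11, since 11^2 = 121 <= 136 < 144 = 12^2.
Iterate m_{i+1} = d_i*a_i - m_i, d_{i+1} = (136 - m_{i+1}^2)/d_i, a_{i+1} = floor((a_0 + m_{i+1})/d_{i+1}):
  m_1 = 1*11 - 0 = 11, d_1 = (136 - 11^2)/1 = 15/1 = 15, a_1 = floor((11 + 11)/15) = 1.
  m_2 = 15*1 - 11 = 4, d_2 = (136 - 4^2)/15 = 120/15 = 8, a_2 = floor((11 + 4)/8) = 1.
  m_3 = 8*1 - 4 = 4, d_3 = (136 - 4^2)/8 = 120/8 = 15, a_3 = floor((11 + 4)/15) = 1.
  m_4 = 15*1 - 4 = 11, d_4 = (136 - 11^2)/15 = 15/15 = 1, a_4 = floor((11 + 11)/1) = 22.
  m_5 = 1*22 - 11 = 11, d_5 = (136 - 11^2)/1 = 15/1 = 15: (m_5, d_5) = (m_1, d_1) = (11, 15), so from here the quotients repeat a_1, ..., a_4; the period length is 4.
So sqrt(136) = [11; (1, 1, 1, 22)] with period length k = 4.
k is even, so the fundamental solution of x^2 - 136y^2 = 1 is (p_{k-1}, q_{k-1}) = (p_3, q_3); compute convergents through index 3.
Convergents (p_i = a_i*p_{i-1} + p_{i-2}, q_i = a_i*q_{i-1} + q_{i-2} with p_{-2}=0, p_{-1}=1, q_{-2}=1, q_{-1}=0):
  i=0: a_0=11, p_0 = 11*1 + 0 = 11, q_0 = 11*0 + 1 = 1.
  i=1: a_1=1, p_1 = 1*11 + 1 = 12, q_1 = 1*1 + 0 = 1.
  i=2: a_2=1, p_2 = 1*12 + 11 = 23, q_2 = 1*1 + 1 = 2.
  i=3: a_3=1, p_3 = 1*23 + 12 = 35, q_3 = 1*2 + 1 = 3.
Check: 35^2 - 136*3^2 = 1225 - 1224 = 1, so (x, y) = (35, 3) solves the equation, and by the theorem it is the least positive solution.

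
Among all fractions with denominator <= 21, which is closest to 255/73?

Expand x = 255/73 as a continued fraction with the Euclidean algorithm:
  255 = 3*73 + 36, so a_0 = 3.
  73 = 2*36 + 1, so a_1 = 2.
  36 = 36*1 + 0, so a_2 = 36.
so x = [3; 2, 36].
Convergents (p_i = a_i*p_{i-1} + p_{i-2}, q_i = a_i*q_{i-1} + q_{i-2} with p_{-2}=0, p_{-1}=1, q_{-2}=1, q_{-1}=0), until the denominator exceeds 21:
  i=0: a_0=3, p_0 = 3*1 + 0 = 3, q_0 = 3*0 + 1 = 1.
  i=1: a_1=2, p_1 = 2*3 + 1 = 7, q_1 = 2*1 + 0 = 2.
  i=2: a_2=36, p_2 = 36*7 + 3 = 255, q_2 = 36*2 + 1 = 73.
q_2 = 73 > 21, so the last convergent with denominator <= 21 is p_1/q_1 = 7/2.
The closest fraction with denominator <= 21 is either p_1/q_1 or the intermediate fraction (k*p_1 + p_0)/(k*q_1 + q_0) with the largest k >= 1 whose denominator stays <= 21; these approach x as k grows, and every other convergent or intermediate fraction in range is farther away.
Largest k: floor((21 - q_0)/q_1) = floor((21 - 1)/2) = 10.
That gives (10*7 + 3)/(10*2 + 1) = 73/21.
Compare the errors: |x - 7/2| = |255*2 - 7*73|/(73*2) = 1/146, and |x - 73/21| = |255*21 - 73*73|/(73*21) = 26/1533.
Cross-multiplying, 1*1533 = 1533 < 3796 = 26*146, so 1/146 is smaller: the convergent 7/2 is closer to x than 73/21.

7/2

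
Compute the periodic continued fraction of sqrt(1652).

[40; (1, 1, 1, 4, 2, 2, 2, 4, 1, 1, 1, 80)]

Write x_i = (sqrt(1652) + m_i)/d_i with (m_0, d_0) = (0, 1). a_0 = floor(sqrt(1652)) = 40, since 40^2 = 1600 <= 1652 < 1681 = 41^2.
Iterate m_{i+1} = d_i*a_i - m_i, d_{i+1} = (1652 - m_{i+1}^2)/d_i, a_{i+1} = floor((a_0 + m_{i+1})/d_{i+1}):
  m_1 = 1*40 - 0 = 40, d_1 = (1652 - 40^2)/1 = 52/1 = 52, a_1 = floor((40 + 40)/52) = 1.
  m_2 = 52*1 - 40 = 12, d_2 = (1652 - 12^2)/52 = 1508/52 = 29, a_2 = floor((40 + 12)/29) = 1.
  m_3 = 29*1 - 12 = 17, d_3 = (1652 - 17^2)/29 = 1363/29 = 47, a_3 = floor((40 + 17)/47) = 1.
  m_4 = 47*1 - 17 = 30, d_4 = (1652 - 30^2)/47 = 752/47 = 16, a_4 = floor((40 + 30)/16) = 4.
  m_5 = 16*4 - 30 = 34, d_5 = (1652 - 34^2)/16 = 496/16 = 31, a_5 = floor((40 + 34)/31) = 2.
  m_6 = 31*2 - 34 = 28, d_6 = (1652 - 28^2)/31 = 868/31 = 28, a_6 = floor((40 + 28)/28) = 2.
  m_7 = 28*2 - 28 = 28, d_7 = (1652 - 28^2)/28 = 868/28 = 31, a_7 = floor((40 + 28)/31) = 2.
  m_8 = 31*2 - 28 = 34, d_8 = (1652 - 34^2)/31 = 496/31 = 16, a_8 = floor((40 + 34)/16) = 4.
  m_9 = 16*4 - 34 = 30, d_9 = (1652 - 30^2)/16 = 752/16 = 47, a_9 = floor((40 + 30)/47) = 1.
  m_10 = 47*1 - 30 = 17, d_10 = (1652 - 17^2)/47 = 1363/47 = 29, a_10 = floor((40 + 17)/29) = 1.
  m_11 = 29*1 - 17 = 12, d_11 = (1652 - 12^2)/29 = 1508/29 = 52, a_11 = floor((40 + 12)/52) = 1.
  m_12 = 52*1 - 12 = 40, d_12 = (1652 - 40^2)/52 = 52/52 = 1, a_12 = floor((40 + 40)/1) = 80.
  m_13 = 1*80 - 40 = 40, d_13 = (1652 - 40^2)/1 = 52/1 = 52: (m_13, d_13) = (m_1, d_1) = (40, 52), so from here the quotients repeat a_1, ..., a_12; the period length is 12.
Hence the expansion of sqrt(1652) is a_0 = 40 followed by the repeating block 1, 1, 1, 4, 2, 2, 2, 4, 1, 1, 1, 80 (period 12).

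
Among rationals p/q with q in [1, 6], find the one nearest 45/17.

8/3

Expand x = 45/17 as a continued fraction with the Euclidean algorithm:
  45 = 2*17 + 11, so a_0 = 2.
  17 = 1*11 + 6, so a_1 = 1.
  11 = 1*6 + 5, so a_2 = 1.
  6 = 1*5 + 1, so a_3 = 1.
  5 = 5*1 + 0, so a_4 = 5.
so x = [2; 1, 1, 1, 5].
Convergents (p_i = a_i*p_{i-1} + p_{i-2}, q_i = a_i*q_{i-1} + q_{i-2} with p_{-2}=0, p_{-1}=1, q_{-2}=1, q_{-1}=0), until the denominator exceeds 6:
  i=0: a_0=2, p_0 = 2*1 + 0 = 2, q_0 = 2*0 + 1 = 1.
  i=1: a_1=1, p_1 = 1*2 + 1 = 3, q_1 = 1*1 + 0 = 1.
  i=2: a_2=1, p_2 = 1*3 + 2 = 5, q_2 = 1*1 + 1 = 2.
  i=3: a_3=1, p_3 = 1*5 + 3 = 8, q_3 = 1*2 + 1 = 3.
  i=4: a_4=5, p_4 = 5*8 + 5 = 45, q_4 = 5*3 + 2 = 17.
q_4 = 17 > 6, so the last convergent with denominator <= 6 is p_3/q_3 = 8/3.
The closest fraction with denominator <= 6 is either p_3/q_3 or the intermediate fraction (k*p_3 + p_2)/(k*q_3 + q_2) with the largest k >= 1 whose denominator stays <= 6; these approach x as k grows, and every other convergent or intermediate fraction in range is farther away.
Largest k: floor((6 - q_2)/q_3) = floor((6 - 2)/3) = 1.
That gives (1*8 + 5)/(1*3 + 2) = 13/5.
Compare the errors: |x - 8/3| = |45*3 - 8*17|/(17*3) = 1/51, and |x - 13/5| = |45*5 - 13*17|/(17*5) = 4/85.
Cross-multiplying, 1*85 = 85 < 204 = 4*51, so 1/51 is smaller: the convergent 8/3 is closer to x than 13/5.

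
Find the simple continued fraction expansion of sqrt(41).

[6; (2, 2, 12)]

Write x_i = (sqrt(41) + m_i)/d_i with (m_0, d_0) = (0, 1). a_0 = floor(sqrt(41)) = 6, since 6^2 = 36 <= 41 < 49 = 7^2.
Iterate m_{i+1} = d_i*a_i - m_i, d_{i+1} = (41 - m_{i+1}^2)/d_i, a_{i+1} = floor((a_0 + m_{i+1})/d_{i+1}):
  m_1 = 1*6 - 0 = 6, d_1 = (41 - 6^2)/1 = 5/1 = 5, a_1 = floor((6 + 6)/5) = 2.
  m_2 = 5*2 - 6 = 4, d_2 = (41 - 4^2)/5 = 25/5 = 5, a_2 = floor((6 + 4)/5) = 2.
  m_3 = 5*2 - 4 = 6, d_3 = (41 - 6^2)/5 = 5/5 = 1, a_3 = floor((6 + 6)/1) = 12.
  m_4 = 1*12 - 6 = 6, d_4 = (41 - 6^2)/1 = 5/1 = 5: (m_4, d_4) = (m_1, d_1) = (6, 5), so from here the quotients repeat a_1, ..., a_3; the period length is 3.
Hence the expansion of sqrt(41) is a_0 = 6 followed by the repeating block 2, 2, 12 (period 3).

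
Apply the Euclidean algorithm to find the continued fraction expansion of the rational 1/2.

[0; 2]

Run the Euclidean algorithm on 1 and 2; the successive quotients are the partial quotients a_0, a_1, ... (each step inverts the fractional part left over by the previous one):
  1 = 0*2 + 1, so a_0 = 0.
  2 = 2*1 + 0, so a_1 = 2.
The remainder reaches 0 after 2 divisions, so the expansion has 2 partial quotients, read off in order.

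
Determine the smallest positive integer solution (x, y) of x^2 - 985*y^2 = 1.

(x, y) = (332929, 10608)

First expand sqrt(985) as a continued fraction. With x_i = (sqrt(985) + m_i)/d_i and (m_0, d_0) = (0, 1): a_0 = floor(sqrt(985)) = 31, since 31^2 = 961 <= 985 < 1024 = 32^2.
Iterate m_{i+1} = d_i*a_i - m_i, d_{i+1} = (985 - m_{i+1}^2)/d_i, a_{i+1} = floor((a_0 + m_{i+1})/d_{i+1}):
  m_1 = 1*31 - 0 = 31, d_1 = (985 - 31^2)/1 = 24/1 = 24, a_1 = floor((31 + 31)/24) = 2.
  m_2 = 24*2 - 31 = 17, d_2 = (985 - 17^2)/24 = 696/24 = 29, a_2 = floor((31 + 17)/29) = 1.
  m_3 = 29*1 - 17 = 12, d_3 = (985 - 12^2)/29 = 841/29 = 29, a_3 = floor((31 + 12)/29) = 1.
  m_4 = 29*1 - 12 = 17, d_4 = (985 - 17^2)/29 = 696/29 = 24, a_4 = floor((31 + 17)/24) = 2.
  m_5 = 24*2 - 17 = 31, d_5 = (985 - 31^2)/24 = 24/24 = 1, a_5 = floor((31 + 31)/1) = 62.
  m_6 = 1*62 - 31 = 31, d_6 = (985 - 31^2)/1 = 24/1 = 24: (m_6, d_6) = (m_1, d_1) = (31, 24), so from here the quotients repeat a_1, ..., a_5; the period length is 5.
So sqrt(985) = [31; (2, 1, 1, 2, 62)] with period length k = 5.
k is odd, so (p_{k-1}, q_{k-1}) only solves x^2 - 985y^2 = -1 and the fundamental solution of x^2 - 985y^2 = 1 is (p_{2k-1}, q_{2k-1}) = (p_9, q_9); compute convergents through index 9, running through the period twice.
Convergents (p_i = a_i*p_{i-1} + p_{i-2}, q_i = a_i*q_{i-1} + q_{i-2} with p_{-2}=0, p_{-1}=1, q_{-2}=1, q_{-1}=0):
  i=0: a_0=31, p_0 = 31*1 + 0 = 31, q_0 = 31*0 + 1 = 1.
  i=1: a_1=2, p_1 = 2*31 + 1 = 63, q_1 = 2*1 + 0 = 2.
  i=2: a_2=1, p_2 = 1*63 + 31 = 94, q_2 = 1*2 + 1 = 3.
  i=3: a_3=1, p_3 = 1*94 + 63 = 157, q_3 = 1*3 + 2 = 5.
  i=4: a_4=2, p_4 = 2*157 + 94 = 408, q_4 = 2*5 + 3 = 13.
  i=5: a_5=62, p_5 = 62*408 + 157 = 25453, q_5 = 62*13 + 5 = 811.
  i=6: a_6=2, p_6 = 2*25453 + 408 = 51314, q_6 = 2*811 + 13 = 1635.
  i=7: a_7=1, p_7 = 1*51314 + 25453 = 76767, q_7 = 1*1635 + 811 = 2446.
  i=8: a_8=1, p_8 = 1*76767 + 51314 = 128081, q_8 = 1*2446 + 1635 = 4081.
  i=9: a_9=2, p_9 = 2*128081 + 76767 = 332929, q_9 = 2*4081 + 2446 = 10608.
Indeed p_4^2 - 985*q_4^2 = 166464 - 166465 = -1, not +1.
Check: 332929^2 - 985*10608^2 = 110841719041 - 110841719040 = 1, so (x, y) = (332929, 10608) solves the equation, and by the theorem it is the least positive solution.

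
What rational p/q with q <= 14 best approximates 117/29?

Expand x = 117/29 as a continued fraction with the Euclidean algorithm:
  117 = 4*29 + 1, so a_0 = 4.
  29 = 29*1 + 0, so a_1 = 29.
so x = [4; 29].
Convergents (p_i = a_i*p_{i-1} + p_{i-2}, q_i = a_i*q_{i-1} + q_{i-2} with p_{-2}=0, p_{-1}=1, q_{-2}=1, q_{-1}=0), until the denominator exceeds 14:
  i=0: a_0=4, p_0 = 4*1 + 0 = 4, q_0 = 4*0 + 1 = 1.
  i=1: a_1=29, p_1 = 29*4 + 1 = 117, q_1 = 29*1 + 0 = 29.
q_1 = 29 > 14, so the last convergent with denominator <= 14 is p_0/q_0 = 4/1.
The closest fraction with denominator <= 14 is either p_0/q_0 or the intermediate fraction (k*p_0 + p_{-1})/(k*q_0 + q_{-1}) with the largest k >= 1 whose denominator stays <= 14; these approach x as k grows, and every other convergent or intermediate fraction in range is farther away.
Largest k: floor((14 - q_{-1})/q_0) = floor((14 - 0)/1) = 14 (using the seeds p_{-1} = 1, q_{-1} = 0).
That gives (14*4 + 1)/(14*1 + 0) = 57/14.
Compare the errors: |x - 4/1| = |117*1 - 4*29|/(29*1) = 1/29, and |x - 57/14| = |117*14 - 57*29|/(29*14) = 15/406.
Cross-multiplying, 1*406 = 406 < 435 = 15*29, so 1/29 is smaller: the convergent 4/1 is closer to x than 57/14.

4/1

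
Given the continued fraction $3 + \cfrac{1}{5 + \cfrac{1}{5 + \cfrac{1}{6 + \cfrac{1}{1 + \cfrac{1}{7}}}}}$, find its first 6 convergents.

Using the convergent recurrence p_i = a_i*p_{i-1} + p_{i-2}, q_i = a_i*q_{i-1} + q_{i-2} with p_{-2}=0, p_{-1}=1, q_{-2}=1, q_{-1}=0:
  i=0: a_0=3, p_0 = 3*1 + 0 = 3, q_0 = 3*0 + 1 = 1.
  i=1: a_1=5, p_1 = 5*3 + 1 = 16, q_1 = 5*1 + 0 = 5.
  i=2: a_2=5, p_2 = 5*16 + 3 = 83, q_2 = 5*5 + 1 = 26.
  i=3: a_3=6, p_3 = 6*83 + 16 = 514, q_3 = 6*26 + 5 = 161.
  i=4: a_4=1, p_4 = 1*514 + 83 = 597, q_4 = 1*161 + 26 = 187.
  i=5: a_5=7, p_5 = 7*597 + 514 = 4693, q_5 = 7*187 + 161 = 1470.

3/1, 16/5, 83/26, 514/161, 597/187, 4693/1470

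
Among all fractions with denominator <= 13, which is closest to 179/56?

16/5

Expand x = 179/56 as a continued fraction with the Euclidean algorithm:
  179 = 3*56 + 11, so a_0 = 3.
  56 = 5*11 + 1, so a_1 = 5.
  11 = 11*1 + 0, so a_2 = 11.
so x = [3; 5, 11].
Convergents (p_i = a_i*p_{i-1} + p_{i-2}, q_i = a_i*q_{i-1} + q_{i-2} with p_{-2}=0, p_{-1}=1, q_{-2}=1, q_{-1}=0), until the denominator exceeds 13:
  i=0: a_0=3, p_0 = 3*1 + 0 = 3, q_0 = 3*0 + 1 = 1.
  i=1: a_1=5, p_1 = 5*3 + 1 = 16, q_1 = 5*1 + 0 = 5.
  i=2: a_2=11, p_2 = 11*16 + 3 = 179, q_2 = 11*5 + 1 = 56.
q_2 = 56 > 13, so the last convergent with denominator <= 13 is p_1/q_1 = 16/5.
The closest fraction with denominator <= 13 is either p_1/q_1 or the intermediate fraction (k*p_1 + p_0)/(k*q_1 + q_0) with the largest k >= 1 whose denominator stays <= 13; these approach x as k grows, and every other convergent or intermediate fraction in range is farther away.
Largest k: floor((13 - q_0)/q_1) = floor((13 - 1)/5) = 2.
That gives (2*16 + 3)/(2*5 + 1) = 35/11.
Compare the errors: |x - 16/5| = |179*5 - 16*56|/(56*5) = 1/280, and |x - 35/11| = |179*11 - 35*56|/(56*11) = 9/616.
Cross-multiplying, 1*616 = 616 < 2520 = 9*280, so 1/280 is smaller: the convergent 16/5 is closer to x than 35/11.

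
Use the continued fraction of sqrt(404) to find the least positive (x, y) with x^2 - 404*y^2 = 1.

(x, y) = (201, 10)

First expand sqrt(404) as a continued fraction. With x_i = (sqrt(404) + m_i)/d_i and (m_0, d_0) = (0, 1): a_0 = floor(sqrt(404)) = 20, since 20^2 = 400 <= 404 < 441 = 21^2.
Iterate m_{i+1} = d_i*a_i - m_i, d_{i+1} = (404 - m_{i+1}^2)/d_i, a_{i+1} = floor((a_0 + m_{i+1})/d_{i+1}):
  m_1 = 1*20 - 0 = 20, d_1 = (404 - 20^2)/1 = 4/1 = 4, a_1 = floor((20 + 20)/4) = 10.
  m_2 = 4*10 - 20 = 20, d_2 = (404 - 20^2)/4 = 4/4 = 1, a_2 = floor((20 + 20)/1) = 40.
  m_3 = 1*40 - 20 = 20, d_3 = (404 - 20^2)/1 = 4/1 = 4: (m_3, d_3) = (m_1, d_1) = (20, 4), so from here the quotients repeat a_1, a_2; the period length is 2.
So sqrt(404) = [20; (10, 40)] with period length k = 2.
k is even, so the fundamental solution of x^2 - 404y^2 = 1 is (p_{k-1}, q_{k-1}) = (p_1, q_1); compute convergents through index 1.
Convergents (p_i = a_i*p_{i-1} + p_{i-2}, q_i = a_i*q_{i-1} + q_{i-2} with p_{-2}=0, p_{-1}=1, q_{-2}=1, q_{-1}=0):
  i=0: a_0=20, p_0 = 20*1 + 0 = 20, q_0 = 20*0 + 1 = 1.
  i=1: a_1=10, p_1 = 10*20 + 1 = 201, q_1 = 10*1 + 0 = 10.
Check: 201^2 - 404*10^2 = 40401 - 40400 = 1, so (x, y) = (201, 10) solves the equation, and by the theorem it is the least positive solution.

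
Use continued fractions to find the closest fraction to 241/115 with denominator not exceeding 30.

Expand x = 241/115 as a continued fraction with the Euclidean algorithm:
  241 = 2*115 + 11, so a_0 = 2.
  115 = 10*11 + 5, so a_1 = 10.
  11 = 2*5 + 1, so a_2 = 2.
  5 = 5*1 + 0, so a_3 = 5.
so x = [2; 10, 2, 5].
Convergents (p_i = a_i*p_{i-1} + p_{i-2}, q_i = a_i*q_{i-1} + q_{i-2} with p_{-2}=0, p_{-1}=1, q_{-2}=1, q_{-1}=0), until the denominator exceeds 30:
  i=0: a_0=2, p_0 = 2*1 + 0 = 2, q_0 = 2*0 + 1 = 1.
  i=1: a_1=10, p_1 = 10*2 + 1 = 21, q_1 = 10*1 + 0 = 10.
  i=2: a_2=2, p_2 = 2*21 + 2 = 44, q_2 = 2*10 + 1 = 21.
  i=3: a_3=5, p_3 = 5*44 + 21 = 241, q_3 = 5*21 + 10 = 115.
q_3 = 115 > 30, so the last convergent with denominator <= 30 is p_2/q_2 = 44/21.
The closest fraction with denominator <= 30 is either p_2/q_2 or the intermediate fraction (k*p_2 + p_1)/(k*q_2 + q_1) with the largest k >= 1 whose denominator stays <= 30; these approach x as k grows, and every other convergent or intermediate fraction in range is farther away.
Largest k: floor((30 - q_1)/q_2) = floor((30 - 10)/21) = 0.
Since k = 0, no intermediate fraction beyond p_2/q_2 has denominator <= 30, so the convergent 44/21 is the closest (its error is |241*21 - 44*115|/(115*21) = 1/2415).

44/21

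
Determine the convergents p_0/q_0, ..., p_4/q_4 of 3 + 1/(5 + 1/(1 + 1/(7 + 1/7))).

Using the convergent recurrence p_i = a_i*p_{i-1} + p_{i-2}, q_i = a_i*q_{i-1} + q_{i-2} with p_{-2}=0, p_{-1}=1, q_{-2}=1, q_{-1}=0:
  i=0: a_0=3, p_0 = 3*1 + 0 = 3, q_0 = 3*0 + 1 = 1.
  i=1: a_1=5, p_1 = 5*3 + 1 = 16, q_1 = 5*1 + 0 = 5.
  i=2: a_2=1, p_2 = 1*16 + 3 = 19, q_2 = 1*5 + 1 = 6.
  i=3: a_3=7, p_3 = 7*19 + 16 = 149, q_3 = 7*6 + 5 = 47.
  i=4: a_4=7, p_4 = 7*149 + 19 = 1062, q_4 = 7*47 + 6 = 335.

3/1, 16/5, 19/6, 149/47, 1062/335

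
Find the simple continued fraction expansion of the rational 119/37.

Run the Euclidean algorithm on 119 and 37; the successive quotients are the partial quotients a_0, a_1, ... (each step inverts the fractional part left over by the previous one):
  119 = 3*37 + 8, so a_0 = 3.
  37 = 4*8 + 5, so a_1 = 4.
  8 = 1*5 + 3, so a_2 = 1.
  5 = 1*3 + 2, so a_3 = 1.
  3 = 1*2 + 1, so a_4 = 1.
  2 = 2*1 + 0, so a_5 = 2.
The remainder reaches 0 after 6 divisions, so the expansion has 6 partial quotients, read off in order.

[3; 4, 1, 1, 1, 2]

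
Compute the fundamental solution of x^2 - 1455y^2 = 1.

(x, y) = (23764, 623)

First expand sqrt(1455) as a continued fraction. With x_i = (sqrt(1455) + m_i)/d_i and (m_0, d_0) = (0, 1): a_0 = floor(sqrt(1455)) = 38, since 38^2 = 1444 <= 1455 < 1521 = 39^2.
Iterate m_{i+1} = d_i*a_i - m_i, d_{i+1} = (1455 - m_{i+1}^2)/d_i, a_{i+1} = floor((a_0 + m_{i+1})/d_{i+1}):
  m_1 = 1*38 - 0 = 38, d_1 = (1455 - 38^2)/1 = 11/1 = 11, a_1 = floor((38 + 38)/11) = 6.
  m_2 = 11*6 - 38 = 28, d_2 = (1455 - 28^2)/11 = 671/11 = 61, a_2 = floor((38 + 28)/61) = 1.
  m_3 = 61*1 - 28 = 33, d_3 = (1455 - 33^2)/61 = 366/61 = 6, a_3 = floor((38 + 33)/6) = 11.
  m_4 = 6*11 - 33 = 33, d_4 = (1455 - 33^2)/6 = 366/6 = 61, a_4 = floor((38 + 33)/61) = 1.
  m_5 = 61*1 - 33 = 28, d_5 = (1455 - 28^2)/61 = 671/61 = 11, a_5 = floor((38 + 28)/11) = 6.
  m_6 = 11*6 - 28 = 38, d_6 = (1455 - 38^2)/11 = 11/11 = 1, a_6 = floor((38 + 38)/1) = 76.
  m_7 = 1*76 - 38 = 38, d_7 = (1455 - 38^2)/1 = 11/1 = 11: (m_7, d_7) = (m_1, d_1) = (38, 11), so from here the quotients repeat a_1, ..., a_6; the period length is 6.
So sqrt(1455) = [38; (6, 1, 11, 1, 6, 76)] with period length k = 6.
k is even, so the fundamental solution of x^2 - 1455y^2 = 1 is (p_{k-1}, q_{k-1}) = (p_5, q_5); compute convergents through index 5.
Convergents (p_i = a_i*p_{i-1} + p_{i-2}, q_i = a_i*q_{i-1} + q_{i-2} with p_{-2}=0, p_{-1}=1, q_{-2}=1, q_{-1}=0):
  i=0: a_0=38, p_0 = 38*1 + 0 = 38, q_0 = 38*0 + 1 = 1.
  i=1: a_1=6, p_1 = 6*38 + 1 = 229, q_1 = 6*1 + 0 = 6.
  i=2: a_2=1, p_2 = 1*229 + 38 = 267, q_2 = 1*6 + 1 = 7.
  i=3: a_3=11, p_3 = 11*267 + 229 = 3166, q_3 = 11*7 + 6 = 83.
  i=4: a_4=1, p_4 = 1*3166 + 267 = 3433, q_4 = 1*83 + 7 = 90.
  i=5: a_5=6, p_5 = 6*3433 + 3166 = 23764, q_5 = 6*90 + 83 = 623.
Check: 23764^2 - 1455*623^2 = 564727696 - 564727695 = 1, so (x, y) = (23764, 623) solves the equation, and by the theorem it is the least positive solution.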